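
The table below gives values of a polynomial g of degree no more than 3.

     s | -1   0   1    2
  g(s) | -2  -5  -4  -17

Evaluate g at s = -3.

88

Forward differences of the values at s = -1, 0, 1, 2:
  g  : -2  -5  -4  -17
  Δ  : -3  1  -13
  Δ^2: 4  -14
  Δ^3: -18
The third differences are constant, confirming degree 3.
Interpolating (Newton forward form) and evaluating at s = -3 gives g(-3) = 88.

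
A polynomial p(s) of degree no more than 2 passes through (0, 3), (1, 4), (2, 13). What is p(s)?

p(s) = 4s^2 - 3s + 3

Write p(s) = as^2 + bs + c. Substituting each data point gives a linear system:
  c = 3
  a + b + c = 4
  4a + 2b + c = 13
Solving the system yields a = 4, b = -3, c = 3.
So p(s) = 4s^2 - 3s + 3.
Check: p(0) = 3. ✓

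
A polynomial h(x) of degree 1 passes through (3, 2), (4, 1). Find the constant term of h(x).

Write h(x) = ax + b. Substituting each data point gives a linear system:
  3a + b = 2
  4a + b = 1
Solving the system yields a = -1, b = 5.
So h(x) = -x + 5.
The constant term is 5.

5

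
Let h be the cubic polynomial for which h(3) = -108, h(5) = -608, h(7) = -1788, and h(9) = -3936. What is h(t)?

h(t) = -6t^3 + 5t^2 + 4t - 3

Write h(t) = at^3 + bt^2 + ct + d. Substituting each data point gives a linear system:
  27a + 9b + 3c + d = -108
  125a + 25b + 5c + d = -608
  343a + 49b + 7c + d = -1788
  729a + 81b + 9c + d = -3936
Solving the system yields a = -6, b = 5, c = 4, d = -3.
So h(t) = -6t³ + 5t² + 4t - 3.
Check: h(7) = -1788. ✓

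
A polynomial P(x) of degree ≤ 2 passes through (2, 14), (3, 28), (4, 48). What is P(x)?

P(x) = 3x^2 - x + 4

Using the Lagrange interpolation formula with nodes 2, 3, 4:
  L_0(x) = (x - 3)(x - 4) / 2
  L_1(x) = (x - 2)(x - 4) / -1
  L_2(x) = (x - 2)(x - 3) / 2
Then P(x) = 14·L_0(x) + 28·L_1(x) + 48·L_2(x).
Expanding and collecting terms gives P(x) = 3x^2 - x + 4.
Check: P(4) = 48. ✓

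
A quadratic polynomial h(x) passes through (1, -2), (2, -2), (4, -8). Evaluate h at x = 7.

-32

Write h(x) = ax^2 + bx + c. Substituting each data point gives a linear system:
  a + b + c = -2
  4a + 2b + c = -2
  16a + 4b + c = -8
Solving the system yields a = -1, b = 3, c = -4.
So h(x) = -x^2 + 3x - 4.
Then h(7) = -32.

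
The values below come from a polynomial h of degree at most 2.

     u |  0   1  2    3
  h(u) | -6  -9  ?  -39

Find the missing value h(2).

-20

On equispaced nodes a degree-2 polynomial has vanishing third forward difference, so
  - h(0) + 3·h(1) - 3·h(2) + h(3) = 0.
Substituting the known values and solving for h(2):
  -3·h(2) = 60
  h(2) = -20.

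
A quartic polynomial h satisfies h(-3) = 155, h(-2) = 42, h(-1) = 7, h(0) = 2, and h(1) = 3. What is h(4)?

162

Forward differences of the values at u = -3, -2, -1, 0, 1:
  h  : 155  42  7  2  3
  Δ  : -113  -35  -5  1
  Δ^2: 78  30  6
  Δ^3: -48  -24
  Δ^4: 24
The fourth differences are constant, confirming degree 4.
Interpolating (Newton forward form) and evaluating at u = 4 gives h(4) = 162.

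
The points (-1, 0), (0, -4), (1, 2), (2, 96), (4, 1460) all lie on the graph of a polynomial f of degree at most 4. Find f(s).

Write f(s) = as^4 + bs^3 + cs^2 + ds + e. Substituting each data point gives a linear system:
  a - b + c - d + e = 0
  e = -4
  a + b + c + d + e = 2
  16a + 8b + 4c + 2d + e = 96
  256a + 64b + 16c + 4d + e = 1460
Solving the system yields a = 5, b = 3, c = 0, d = -2, e = -4.
So f(s) = 5s^4 + 3s^3 - 2s - 4.
Check: f(2) = 96. ✓

f(s) = 5s^4 + 3s^3 - 2s - 4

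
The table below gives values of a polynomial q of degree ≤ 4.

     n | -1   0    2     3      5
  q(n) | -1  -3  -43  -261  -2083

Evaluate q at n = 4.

Write q(n) = an^4 + bn^3 + cn^2 + dn + e. Substituting each data point gives a linear system:
  a - b + c - d + e = -1
  e = -3
  16a + 8b + 4c + 2d + e = -43
  81a + 27b + 9c + 3d + e = -261
  625a + 125b + 25c + 5d + e = -2083
Solving the system yields a = -3, b = -3, c = 6, d = 4, e = -3.
So q(n) = -3n⁴ - 3n³ + 6n² + 4n - 3.
Then q(4) = -851.

-851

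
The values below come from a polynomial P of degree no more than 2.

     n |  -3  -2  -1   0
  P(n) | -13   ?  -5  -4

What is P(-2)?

The 3 known points determine the degree-2 polynomial uniquely.
Write P(n) = an^2 + bn + c. Substituting each data point gives a linear system:
  9a - 3b + c = -13
  a - b + c = -5
  c = -4
Solving the system yields a = -1, b = 0, c = -4.
So P(n) = -n^2 - 4.
Then P(-2) = -8.

-8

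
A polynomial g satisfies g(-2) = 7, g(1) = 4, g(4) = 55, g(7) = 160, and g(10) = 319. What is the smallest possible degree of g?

Forward differences of the values at u = -2, 1, 4, 7, 10:
  g  : 7  4  55  160  319
  Δ  : -3  51  105  159
  Δ^2: 54  54  54
  Δ^3: 0  0
  Δ^4: 0
The second differences are constant (54) and nonzero, while all higher differences vanish, so the minimal degree is 2.

2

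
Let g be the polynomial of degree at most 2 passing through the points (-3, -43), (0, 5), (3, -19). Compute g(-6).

Using the Lagrange interpolation formula with nodes -3, 0, 3:
  L_0(u) = u(u - 3) / 18
  L_1(u) = (u + 3)(u - 3) / -9
  L_2(u) = (u + 3)u / 18
Then g(u) = -43·L_0(u) + 5·L_1(u) - 19·L_2(u).
Expanding and collecting terms gives g(u) = -4u^2 + 4u + 5.
Evaluating at u = -6: g(-6) = -163.

-163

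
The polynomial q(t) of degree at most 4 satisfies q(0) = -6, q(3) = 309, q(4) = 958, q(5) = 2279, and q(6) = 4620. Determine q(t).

q(t) = 3t^4 + 4t^3 - 3t^2 - 3t - 6

Write q(t) = at^4 + bt^3 + ct^2 + dt + e. Substituting each data point gives a linear system:
  e = -6
  81a + 27b + 9c + 3d + e = 309
  256a + 64b + 16c + 4d + e = 958
  625a + 125b + 25c + 5d + e = 2279
  1296a + 216b + 36c + 6d + e = 4620
Solving the system yields a = 3, b = 4, c = -3, d = -3, e = -6.
So q(t) = 3t^4 + 4t^3 - 3t^2 - 3t - 6.
Check: q(6) = 4620. ✓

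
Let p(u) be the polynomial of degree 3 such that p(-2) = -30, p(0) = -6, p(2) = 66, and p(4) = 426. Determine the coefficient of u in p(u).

4

Write p(u) = au^3 + bu^2 + cu + d. Substituting each data point gives a linear system:
  -8a + 4b - 2c + d = -30
  d = -6
  8a + 4b + 2c + d = 66
  64a + 16b + 4c + d = 426
Solving the system yields a = 5, b = 6, c = 4, d = -6.
So p(u) = 5u^3 + 6u^2 + 4u - 6.
The coefficient of u is 4.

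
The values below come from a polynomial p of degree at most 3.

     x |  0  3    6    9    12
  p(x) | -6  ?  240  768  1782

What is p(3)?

36

The 4 known points determine the degree-3 polynomial uniquely.
Write p(x) = ax^3 + bx^2 + cx + d. Substituting each data point gives a linear system:
  d = -6
  216a + 36b + 6c + d = 240
  729a + 81b + 9c + d = 768
  1728a + 144b + 12c + d = 1782
Solving the system yields a = 1, b = 0, c = 5, d = -6.
So p(x) = x^3 + 5x - 6.
Then p(3) = 36.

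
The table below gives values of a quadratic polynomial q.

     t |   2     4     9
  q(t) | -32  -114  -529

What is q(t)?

Using the Lagrange interpolation formula with nodes 2, 4, 9:
  L_0(t) = (t - 4)(t - 9) / 14
  L_1(t) = (t - 2)(t - 9) / -10
  L_2(t) = (t - 2)(t - 4) / 35
Then q(t) = -32·L_0(t) - 114·L_1(t) - 529·L_2(t).
Expanding and collecting terms gives q(t) = -6t^2 - 5t + 2.
Check: q(4) = -114. ✓

q(t) = -6t^2 - 5t + 2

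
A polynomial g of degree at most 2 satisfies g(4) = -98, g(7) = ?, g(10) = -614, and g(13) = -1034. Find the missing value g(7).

On equispaced nodes a degree-2 polynomial has vanishing third forward difference, so
  - g(4) + 3·g(7) - 3·g(10) + g(13) = 0.
Substituting the known values and solving for g(7):
  3·g(7) = -906
  g(7) = -302.

-302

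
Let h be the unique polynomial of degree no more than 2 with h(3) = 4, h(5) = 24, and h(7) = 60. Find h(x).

Using the Lagrange interpolation formula with nodes 3, 5, 7:
  L_0(x) = (x - 5)(x - 7) / 8
  L_1(x) = (x - 3)(x - 7) / -4
  L_2(x) = (x - 3)(x - 5) / 8
Then h(x) = 4·L_0(x) + 24·L_1(x) + 60·L_2(x).
Expanding and collecting terms gives h(x) = 2x^2 - 6x + 4.
Check: h(7) = 60. ✓

h(x) = 2x^2 - 6x + 4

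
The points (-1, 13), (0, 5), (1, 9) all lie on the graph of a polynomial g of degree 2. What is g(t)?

g(t) = 6t^2 - 2t + 5

Write g(t) = at^2 + bt + c. Substituting each data point gives a linear system:
  a - b + c = 13
  c = 5
  a + b + c = 9
Solving the system yields a = 6, b = -2, c = 5.
So g(t) = 6t^2 - 2t + 5.
Check: g(1) = 9. ✓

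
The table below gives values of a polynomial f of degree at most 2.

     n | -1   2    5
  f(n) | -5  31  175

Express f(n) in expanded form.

f(n) = 6n^2 + 6n - 5

Write f(n) = an^2 + bn + c. Substituting each data point gives a linear system:
  a - b + c = -5
  4a + 2b + c = 31
  25a + 5b + c = 175
Solving the system yields a = 6, b = 6, c = -5.
So f(n) = 6n^2 + 6n - 5.
Check: f(-1) = -5. ✓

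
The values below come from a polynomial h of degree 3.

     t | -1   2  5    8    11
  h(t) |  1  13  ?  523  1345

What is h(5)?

133

On equispaced nodes a degree-3 polynomial has vanishing fourth forward difference, so
  h(-1) - 4·h(2) + 6·h(5) - 4·h(8) + h(11) = 0.
Substituting the known values and solving for h(5):
  6·h(5) = 798
  h(5) = 133.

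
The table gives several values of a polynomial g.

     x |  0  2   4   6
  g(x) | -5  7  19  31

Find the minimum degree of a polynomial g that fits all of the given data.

Forward differences of the values at x = 0, 2, 4, 6:
  g  : -5  7  19  31
  Δ  : 12  12  12
  Δ^2: 0  0
  Δ^3: 0
The first differences are constant (12) and nonzero, while all higher differences vanish, so the minimal degree is 1.

1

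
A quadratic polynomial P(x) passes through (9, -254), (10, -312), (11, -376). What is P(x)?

Write P(x) = ax^2 + bx + c. Substituting each data point gives a linear system:
  81a + 9b + c = -254
  100a + 10b + c = -312
  121a + 11b + c = -376
Solving the system yields a = -3, b = -1, c = -2.
So P(x) = -3x^2 - x - 2.
Check: P(11) = -376. ✓

P(x) = -3x^2 - x - 2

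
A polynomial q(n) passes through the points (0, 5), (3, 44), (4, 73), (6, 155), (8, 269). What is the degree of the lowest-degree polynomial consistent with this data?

Divided differences on the nodes 0, 3, 4, 6, 8:
  order 0: 5  44  73  155  269
  order 1: 13  29  41  57
  order 2: 4  4  4
  order 3: 0  0
  order 4: 0
The order-2 divided differences are all 4 (nonzero) and every higher order vanishes, so the data lies on a polynomial of degree exactly 2.

2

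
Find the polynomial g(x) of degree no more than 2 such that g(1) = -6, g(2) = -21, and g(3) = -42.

Using the Lagrange interpolation formula with nodes 1, 2, 3:
  L_0(x) = (x - 2)(x - 3) / 2
  L_1(x) = (x - 1)(x - 3) / -1
  L_2(x) = (x - 1)(x - 2) / 2
Then g(x) = -6·L_0(x) - 21·L_1(x) - 42·L_2(x).
Expanding and collecting terms gives g(x) = -3x^2 - 6x + 3.
Check: g(2) = -21. ✓

g(x) = -3x^2 - 6x + 3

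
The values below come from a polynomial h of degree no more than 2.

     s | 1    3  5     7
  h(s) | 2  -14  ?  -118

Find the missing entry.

-54

On equispaced nodes a degree-2 polynomial has vanishing third forward difference, so
  - h(1) + 3·h(3) - 3·h(5) + h(7) = 0.
Substituting the known values and solving for h(5):
  -3·h(5) = 162
  h(5) = -54.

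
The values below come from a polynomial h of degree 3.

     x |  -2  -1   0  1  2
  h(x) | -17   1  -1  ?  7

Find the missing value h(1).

-5

The 4 known points determine the degree-3 polynomial uniquely.
Write h(x) = ax^3 + bx^2 + cx + d. Substituting each data point gives a linear system:
  -8a + 4b - 2c + d = -17
  -a + b - c + d = 1
  d = -1
  8a + 4b + 2c + d = 7
Solving the system yields a = 3, b = -1, c = -6, d = -1.
So h(x) = 3x^3 - x^2 - 6x - 1.
Then h(1) = -5.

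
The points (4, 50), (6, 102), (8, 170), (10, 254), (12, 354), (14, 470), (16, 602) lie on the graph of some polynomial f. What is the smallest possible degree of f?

2

Forward differences of the values at n = 4, 6, 8, 10, 12, 14, 16:
  f  : 50  102  170  254  354  470  602
  Δ  : 52  68  84  100  116  132
  Δ^2: 16  16  16  16  16
  Δ^3: 0  0  0  0
  Δ^4: 0  0  0
  Δ^5: 0  0
  Δ^6: 0
The second differences are constant (16) and nonzero, while all higher differences vanish, so the minimal degree is 2.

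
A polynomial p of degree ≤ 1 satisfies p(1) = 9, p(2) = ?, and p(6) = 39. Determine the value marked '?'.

The 2 known points determine the degree-1 polynomial uniquely.
Write p(u) = au + b. Substituting each data point gives a linear system:
  a + b = 9
  6a + b = 39
Solving the system yields a = 6, b = 3.
So p(u) = 6u + 3.
Then p(2) = 15.

15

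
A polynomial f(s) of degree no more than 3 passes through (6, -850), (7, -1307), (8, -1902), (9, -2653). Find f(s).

Using the Lagrange interpolation formula with nodes 6, 7, 8, 9:
  L_0(s) = (s - 7)(s - 8)(s - 9) / -6
  L_1(s) = (s - 6)(s - 8)(s - 9) / 2
  L_2(s) = (s - 6)(s - 7)(s - 9) / -2
  L_3(s) = (s - 6)(s - 7)(s - 8) / 6
Then f(s) = -850·L_0(s) - 1307·L_1(s) - 1902·L_2(s) - 2653·L_3(s).
Expanding and collecting terms gives f(s) = -3s³ - 6s² + 2s + 2.
Check: f(6) = -850. ✓

f(s) = -3s^3 - 6s^2 + 2s + 2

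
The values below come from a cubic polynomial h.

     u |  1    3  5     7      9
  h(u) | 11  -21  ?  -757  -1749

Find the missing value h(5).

The 4 known points determine the degree-3 polynomial uniquely.
Write h(u) = au^3 + bu^2 + cu + d. Substituting each data point gives a linear system:
  a + b + c + d = 11
  27a + 9b + 3c + d = -21
  343a + 49b + 7c + d = -757
  729a + 81b + 9c + d = -1749
Solving the system yields a = -3, b = 5, c = 3, d = 6.
So h(u) = -3u³ + 5u² + 3u + 6.
Then h(5) = -229.

-229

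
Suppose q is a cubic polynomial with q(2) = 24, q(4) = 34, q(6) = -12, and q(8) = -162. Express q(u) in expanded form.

Write q(u) = au^3 + bu^2 + cu + d. Substituting each data point gives a linear system:
  8a + 4b + 2c + d = 24
  64a + 16b + 4c + d = 34
  216a + 36b + 6c + d = -12
  512a + 64b + 8c + d = -162
Solving the system yields a = -1, b = 5, c = 3, d = 6.
So q(u) = -u³ + 5u² + 3u + 6.
Check: q(2) = 24. ✓

q(u) = -u^3 + 5u^2 + 3u + 6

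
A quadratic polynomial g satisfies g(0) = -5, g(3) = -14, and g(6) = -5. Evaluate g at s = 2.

-13

Write g(s) = as^2 + bs + c. Substituting each data point gives a linear system:
  c = -5
  9a + 3b + c = -14
  36a + 6b + c = -5
Solving the system yields a = 1, b = -6, c = -5.
So g(s) = s² - 6s - 5.
Then g(2) = -13.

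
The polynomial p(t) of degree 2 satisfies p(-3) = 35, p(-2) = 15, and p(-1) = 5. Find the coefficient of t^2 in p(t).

5

Write p(t) = at^2 + bt + c. Substituting each data point gives a linear system:
  9a - 3b + c = 35
  4a - 2b + c = 15
  a - b + c = 5
Solving the system yields a = 5, b = 5, c = 5.
So p(t) = 5t² + 5t + 5.
The leading coefficient is 5.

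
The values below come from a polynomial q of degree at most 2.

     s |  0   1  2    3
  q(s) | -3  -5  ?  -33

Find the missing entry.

-15

On equispaced nodes a degree-2 polynomial has vanishing third forward difference, so
  - q(0) + 3·q(1) - 3·q(2) + q(3) = 0.
Substituting the known values and solving for q(2):
  -3·q(2) = 45
  q(2) = -15.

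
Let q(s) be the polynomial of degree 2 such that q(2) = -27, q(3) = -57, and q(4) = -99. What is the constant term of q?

-3

Write q(s) = as^2 + bs + c. Substituting each data point gives a linear system:
  4a + 2b + c = -27
  9a + 3b + c = -57
  16a + 4b + c = -99
Solving the system yields a = -6, b = 0, c = -3.
So q(s) = -6s² - 3.
The constant term is -3.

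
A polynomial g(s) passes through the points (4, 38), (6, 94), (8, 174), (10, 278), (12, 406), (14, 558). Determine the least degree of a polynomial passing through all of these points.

2

Forward differences of the values at s = 4, 6, 8, 10, 12, 14:
  g  : 38  94  174  278  406  558
  Δ  : 56  80  104  128  152
  Δ^2: 24  24  24  24
  Δ^3: 0  0  0
  Δ^4: 0  0
  Δ^5: 0
The second differences are constant (24) and nonzero, while all higher differences vanish, so the minimal degree is 2.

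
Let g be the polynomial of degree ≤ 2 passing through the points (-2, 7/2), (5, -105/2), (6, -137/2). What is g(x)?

Write g(x) = ax^2 + bx + c. Substituting each data point gives a linear system:
  4a - 2b + c = 7/2
  25a + 5b + c = -105/2
  36a + 6b + c = -137/2
Solving the system yields a = -1, b = -5, c = -5/2.
So g(x) = -x^2 - 5x - 5/2.
Check: g(-2) = 7/2. ✓

g(x) = -x^2 - 5x - 5/2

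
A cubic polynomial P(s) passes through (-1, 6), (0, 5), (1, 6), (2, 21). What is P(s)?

Using the Lagrange interpolation formula with nodes -1, 0, 1, 2:
  L_0(s) = s(s - 1)(s - 2) / -6
  L_1(s) = (s + 1)(s - 1)(s - 2) / 2
  L_2(s) = (s + 1)s(s - 2) / -2
  L_3(s) = (s + 1)s(s - 1) / 6
Then P(s) = 6·L_0(s) + 5·L_1(s) + 6·L_2(s) + 21·L_3(s).
Expanding and collecting terms gives P(s) = 2s^3 + s^2 - 2s + 5.
Check: P(1) = 6. ✓

P(s) = 2s^3 + s^2 - 2s + 5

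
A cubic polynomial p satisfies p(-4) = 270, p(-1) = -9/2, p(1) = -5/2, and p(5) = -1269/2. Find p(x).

p(x) = -5x^3 - (3/2)x^2 + 6x - 2

Write p(x) = ax^3 + bx^2 + cx + d. Substituting each data point gives a linear system:
  -64a + 16b - 4c + d = 270
  -a + b - c + d = -9/2
  a + b + c + d = -5/2
  125a + 25b + 5c + d = -1269/2
Solving the system yields a = -5, b = -3/2, c = 6, d = -2.
So p(x) = -5x³ - (3/2)x² + 6x - 2.
Check: p(1) = -5/2. ✓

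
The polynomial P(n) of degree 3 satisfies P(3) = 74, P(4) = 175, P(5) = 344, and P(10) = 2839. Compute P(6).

Using the Lagrange interpolation formula with nodes 3, 4, 5, 10:
  L_0(n) = (n - 4)(n - 5)(n - 10) / -14
  L_1(n) = (n - 3)(n - 5)(n - 10) / 6
  L_2(n) = (n - 3)(n - 4)(n - 10) / -10
  L_3(n) = (n - 3)(n - 4)(n - 5) / 210
Then P(n) = 74·L_0(n) + 175·L_1(n) + 344·L_2(n) + 2839·L_3(n).
Expanding and collecting terms gives P(n) = 3n³ - 2n² + 4n - 1.
Evaluating at n = 6: P(6) = 599.

599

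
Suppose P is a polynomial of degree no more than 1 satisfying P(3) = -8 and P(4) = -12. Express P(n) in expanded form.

Write P(n) = an + b. Substituting each data point gives a linear system:
  3a + b = -8
  4a + b = -12
Solving the system yields a = -4, b = 4.
So P(n) = -4n + 4.
Check: P(3) = -8. ✓

P(n) = -4n + 4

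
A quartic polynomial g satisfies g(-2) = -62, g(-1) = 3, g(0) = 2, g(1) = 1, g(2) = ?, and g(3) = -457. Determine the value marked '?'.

-78

On equispaced nodes a degree-4 polynomial has vanishing fifth forward difference, so
  - g(-2) + 5·g(-1) - 10·g(0) + 10·g(1) - 5·g(2) + g(3) = 0.
Substituting the known values and solving for g(2):
  -5·g(2) = 390
  g(2) = -78.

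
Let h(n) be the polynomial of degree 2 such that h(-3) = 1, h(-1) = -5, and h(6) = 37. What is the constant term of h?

Write h(n) = an^2 + bn + c. Substituting each data point gives a linear system:
  9a - 3b + c = 1
  a - b + c = -5
  36a + 6b + c = 37
Solving the system yields a = 1, b = 1, c = -5.
So h(n) = n^2 + n - 5.
The constant term is -5.

-5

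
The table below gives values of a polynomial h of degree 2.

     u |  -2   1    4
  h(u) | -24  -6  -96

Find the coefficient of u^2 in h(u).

-6

Write h(u) = au^2 + bu + c. Substituting each data point gives a linear system:
  4a - 2b + c = -24
  a + b + c = -6
  16a + 4b + c = -96
Solving the system yields a = -6, b = 0, c = 0.
So h(u) = -6u^2.
The leading coefficient is -6.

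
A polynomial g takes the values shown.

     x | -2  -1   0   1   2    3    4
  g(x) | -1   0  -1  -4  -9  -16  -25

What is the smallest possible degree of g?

Forward differences of the values at x = -2, -1, 0, 1, 2, 3, 4:
  g  : -1  0  -1  -4  -9  -16  -25
  Δ  : 1  -1  -3  -5  -7  -9
  Δ^2: -2  -2  -2  -2  -2
  Δ^3: 0  0  0  0
  Δ^4: 0  0  0
  Δ^5: 0  0
  Δ^6: 0
The second differences are constant (-2) and nonzero, while all higher differences vanish, so the minimal degree is 2.

2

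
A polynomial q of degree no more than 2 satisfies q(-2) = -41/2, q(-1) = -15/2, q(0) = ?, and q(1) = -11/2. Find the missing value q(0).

-5/2

On equispaced nodes a degree-2 polynomial has vanishing third forward difference, so
  - q(-2) + 3·q(-1) - 3·q(0) + q(1) = 0.
Substituting the known values and solving for q(0):
  -3·q(0) = 15/2
  q(0) = -5/2.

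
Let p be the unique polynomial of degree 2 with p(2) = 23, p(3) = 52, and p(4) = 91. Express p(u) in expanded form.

Using the Lagrange interpolation formula with nodes 2, 3, 4:
  L_0(u) = (u - 3)(u - 4) / 2
  L_1(u) = (u - 2)(u - 4) / -1
  L_2(u) = (u - 2)(u - 3) / 2
Then p(u) = 23·L_0(u) + 52·L_1(u) + 91·L_2(u).
Expanding and collecting terms gives p(u) = 5u^2 + 4u - 5.
Check: p(4) = 91. ✓

p(u) = 5u^2 + 4u - 5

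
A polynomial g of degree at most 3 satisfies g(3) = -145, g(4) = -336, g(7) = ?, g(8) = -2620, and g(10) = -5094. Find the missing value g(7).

-1761

The 4 known points determine the degree-3 polynomial uniquely.
Write g(t) = at^3 + bt^2 + ct + d. Substituting each data point gives a linear system:
  27a + 9b + 3c + d = -145
  64a + 16b + 4c + d = -336
  512a + 64b + 8c + d = -2620
  1000a + 100b + 10c + d = -5094
Solving the system yields a = -5, b = -1, c = 1, d = -4.
So g(t) = -5t^3 - t^2 + t - 4.
Then g(7) = -1761.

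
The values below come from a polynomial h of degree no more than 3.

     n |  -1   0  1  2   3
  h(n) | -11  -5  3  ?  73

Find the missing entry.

25

The 4 known points determine the degree-3 polynomial uniquely.
Write h(n) = an^3 + bn^2 + cn + d. Substituting each data point gives a linear system:
  -a + b - c + d = -11
  d = -5
  a + b + c + d = 3
  27a + 9b + 3c + d = 73
Solving the system yields a = 2, b = 1, c = 5, d = -5.
So h(n) = 2n³ + n² + 5n - 5.
Then h(2) = 25.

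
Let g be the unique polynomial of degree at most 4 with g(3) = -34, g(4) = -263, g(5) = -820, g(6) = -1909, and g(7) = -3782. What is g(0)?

5

Forward differences of the values at u = 3, 4, 5, 6, 7:
  g  : -34  -263  -820  -1909  -3782
  Δ  : -229  -557  -1089  -1873
  Δ^2: -328  -532  -784
  Δ^3: -204  -252
  Δ^4: -48
The fourth differences are constant, confirming degree 4.
Interpolating (Newton forward form) and evaluating at u = 0 gives g(0) = 5.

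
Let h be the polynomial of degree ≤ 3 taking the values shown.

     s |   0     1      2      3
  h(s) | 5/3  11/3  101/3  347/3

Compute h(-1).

Forward differences of the values at s = 0, 1, 2, 3:
  h  : 5/3  11/3  101/3  347/3
  Δ  : 2  30  82
  Δ^2: 28  52
  Δ^3: 24
The third differences are constant, confirming degree 3.
Interpolating (Newton forward form) and evaluating at s = -1 gives h(-1) = 11/3.

11/3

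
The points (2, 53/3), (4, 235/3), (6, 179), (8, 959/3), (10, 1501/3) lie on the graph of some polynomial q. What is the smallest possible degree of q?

2

Forward differences of the values at s = 2, 4, 6, 8, 10:
  q  : 53/3  235/3  179  959/3  1501/3
  Δ  : 182/3  302/3  422/3  542/3
  Δ^2: 40  40  40
  Δ^3: 0  0
  Δ^4: 0
The second differences are constant (40) and nonzero, while all higher differences vanish, so the minimal degree is 2.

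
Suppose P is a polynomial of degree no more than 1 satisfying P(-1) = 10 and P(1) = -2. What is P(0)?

Using the Lagrange interpolation formula with nodes -1, 1:
  L_0(u) = (u - 1) / -2
  L_1(u) = (u + 1) / 2
Then P(u) = 10·L_0(u) - 2·L_1(u).
Expanding and collecting terms gives P(u) = -6u + 4.
Evaluating at u = 0: P(0) = 4.

4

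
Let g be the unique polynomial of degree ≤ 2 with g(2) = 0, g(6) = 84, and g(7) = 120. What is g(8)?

162

Using the Lagrange interpolation formula with nodes 2, 6, 7:
  L_0(u) = (u - 6)(u - 7) / 20
  L_1(u) = (u - 2)(u - 7) / -4
  L_2(u) = (u - 2)(u - 6) / 5
Then g(u) = 0·L_0(u) + 84·L_1(u) + 120·L_2(u).
Expanding and collecting terms gives g(u) = 3u^2 - 3u - 6.
Evaluating at u = 8: g(8) = 162.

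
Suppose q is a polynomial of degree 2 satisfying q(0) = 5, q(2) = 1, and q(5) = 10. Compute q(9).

50

Using the Lagrange interpolation formula with nodes 0, 2, 5:
  L_0(x) = (x - 2)(x - 5) / 10
  L_1(x) = x(x - 5) / -6
  L_2(x) = x(x - 2) / 15
Then q(x) = 5·L_0(x) + 1·L_1(x) + 10·L_2(x).
Expanding and collecting terms gives q(x) = x^2 - 4x + 5.
Evaluating at x = 9: q(9) = 50.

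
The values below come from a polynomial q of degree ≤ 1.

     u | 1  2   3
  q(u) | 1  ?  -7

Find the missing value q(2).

-3

The 2 known points determine the degree-1 polynomial uniquely.
Write q(u) = au + b. Substituting each data point gives a linear system:
  a + b = 1
  3a + b = -7
Solving the system yields a = -4, b = 5.
So q(u) = -4u + 5.
Then q(2) = -3.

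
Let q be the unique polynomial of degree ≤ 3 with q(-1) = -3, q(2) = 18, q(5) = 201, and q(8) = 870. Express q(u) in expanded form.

Write q(u) = au^3 + bu^2 + cu + d. Substituting each data point gives a linear system:
  -a + b - c + d = -3
  8a + 4b + 2c + d = 18
  125a + 25b + 5c + d = 201
  512a + 64b + 8c + d = 870
Solving the system yields a = 2, b = -3, c = 4, d = 6.
So q(u) = 2u^3 - 3u^2 + 4u + 6.
Check: q(5) = 201. ✓

q(u) = 2u^3 - 3u^2 + 4u + 6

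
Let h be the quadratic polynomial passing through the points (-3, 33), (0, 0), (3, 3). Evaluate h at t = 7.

63

Write h(t) = at^2 + bt + c. Substituting each data point gives a linear system:
  9a - 3b + c = 33
  c = 0
  9a + 3b + c = 3
Solving the system yields a = 2, b = -5, c = 0.
So h(t) = 2t^2 - 5t.
Then h(7) = 63.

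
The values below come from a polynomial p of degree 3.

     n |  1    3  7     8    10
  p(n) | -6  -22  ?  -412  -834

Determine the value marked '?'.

The 4 known points determine the degree-3 polynomial uniquely.
Write p(n) = an^3 + bn^2 + cn + d. Substituting each data point gives a linear system:
  a + b + c + d = -6
  27a + 9b + 3c + d = -22
  512a + 64b + 8c + d = -412
  1000a + 100b + 10c + d = -834
Solving the system yields a = -1, b = 2, c = -3, d = -4.
So p(n) = -n^3 + 2n^2 - 3n - 4.
Then p(7) = -270.

-270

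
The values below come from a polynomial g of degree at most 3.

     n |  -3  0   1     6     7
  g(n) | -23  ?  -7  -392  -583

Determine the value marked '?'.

The 4 known points determine the degree-3 polynomial uniquely.
Write g(n) = an^3 + bn^2 + cn + d. Substituting each data point gives a linear system:
  -27a + 9b - 3c + d = -23
  a + b + c + d = -7
  216a + 36b + 6c + d = -392
  343a + 49b + 7c + d = -583
Solving the system yields a = -1, b = -5, c = 1, d = -2.
So g(n) = -n^3 - 5n^2 + n - 2.
Then g(0) = -2.

-2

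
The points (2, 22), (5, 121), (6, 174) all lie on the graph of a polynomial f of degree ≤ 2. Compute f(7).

Write f(s) = as^2 + bs + c. Substituting each data point gives a linear system:
  4a + 2b + c = 22
  25a + 5b + c = 121
  36a + 6b + c = 174
Solving the system yields a = 5, b = -2, c = 6.
So f(s) = 5s^2 - 2s + 6.
Then f(7) = 237.

237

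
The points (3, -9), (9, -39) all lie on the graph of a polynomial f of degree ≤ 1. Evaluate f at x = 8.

-34

Using the Lagrange interpolation formula with nodes 3, 9:
  L_0(x) = (x - 9) / -6
  L_1(x) = (x - 3) / 6
Then f(x) = -9·L_0(x) - 39·L_1(x).
Expanding and collecting terms gives f(x) = -5x + 6.
Evaluating at x = 8: f(8) = -34.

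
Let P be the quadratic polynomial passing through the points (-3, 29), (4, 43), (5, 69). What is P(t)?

Write P(t) = at^2 + bt + c. Substituting each data point gives a linear system:
  9a - 3b + c = 29
  16a + 4b + c = 43
  25a + 5b + c = 69
Solving the system yields a = 3, b = -1, c = -1.
So P(t) = 3t^2 - t - 1.
Check: P(4) = 43. ✓

P(t) = 3t^2 - t - 1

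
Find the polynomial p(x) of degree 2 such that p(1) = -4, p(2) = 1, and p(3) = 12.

Write p(x) = ax^2 + bx + c. Substituting each data point gives a linear system:
  a + b + c = -4
  4a + 2b + c = 1
  9a + 3b + c = 12
Solving the system yields a = 3, b = -4, c = -3.
So p(x) = 3x^2 - 4x - 3.
Check: p(3) = 12. ✓

p(x) = 3x^2 - 4x - 3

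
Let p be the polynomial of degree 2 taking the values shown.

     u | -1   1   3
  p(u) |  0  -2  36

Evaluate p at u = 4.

70

Forward differences of the values at u = -1, 1, 3:
  p  : 0  -2  36
  Δ  : -2  38
  Δ^2: 40
The second differences are constant, confirming degree 2.
Interpolating (Newton forward form) and evaluating at u = 4 gives p(4) = 70.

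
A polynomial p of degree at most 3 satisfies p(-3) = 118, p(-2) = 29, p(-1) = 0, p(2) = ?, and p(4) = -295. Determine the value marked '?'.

-27

The 4 known points determine the degree-3 polynomial uniquely.
Write p(u) = au^3 + bu^2 + cu + d. Substituting each data point gives a linear system:
  -27a + 9b - 3c + d = 118
  -8a + 4b - 2c + d = 29
  -a + b - c + d = 0
  64a + 16b + 4c + d = -295
Solving the system yields a = -5, b = 0, c = 6, d = 1.
So p(u) = -5u^3 + 6u + 1.
Then p(2) = -27.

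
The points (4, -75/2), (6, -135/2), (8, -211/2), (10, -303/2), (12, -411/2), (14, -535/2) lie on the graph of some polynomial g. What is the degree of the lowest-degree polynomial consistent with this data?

2

Forward differences of the values at t = 4, 6, 8, 10, 12, 14:
  g  : -75/2  -135/2  -211/2  -303/2  -411/2  -535/2
  Δ  : -30  -38  -46  -54  -62
  Δ^2: -8  -8  -8  -8
  Δ^3: 0  0  0
  Δ^4: 0  0
  Δ^5: 0
The second differences are constant (-8) and nonzero, while all higher differences vanish, so the minimal degree is 2.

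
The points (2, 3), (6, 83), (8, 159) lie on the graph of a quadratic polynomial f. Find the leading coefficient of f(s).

Write f(s) = as^2 + bs + c. Substituting each data point gives a linear system:
  4a + 2b + c = 3
  36a + 6b + c = 83
  64a + 8b + c = 159
Solving the system yields a = 3, b = -4, c = -1.
So f(s) = 3s^2 - 4s - 1.
The leading coefficient is 3.

3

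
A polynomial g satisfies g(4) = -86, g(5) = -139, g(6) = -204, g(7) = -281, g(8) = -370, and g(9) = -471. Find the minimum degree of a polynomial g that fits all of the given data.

Forward differences of the values at t = 4, 5, 6, 7, 8, 9:
  g  : -86  -139  -204  -281  -370  -471
  Δ  : -53  -65  -77  -89  -101
  Δ^2: -12  -12  -12  -12
  Δ^3: 0  0  0
  Δ^4: 0  0
  Δ^5: 0
The second differences are constant (-12) and nonzero, while all higher differences vanish, so the minimal degree is 2.

2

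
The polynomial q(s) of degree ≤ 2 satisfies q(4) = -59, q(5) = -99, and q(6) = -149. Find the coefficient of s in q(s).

5

Write q(s) = as^2 + bs + c. Substituting each data point gives a linear system:
  16a + 4b + c = -59
  25a + 5b + c = -99
  36a + 6b + c = -149
Solving the system yields a = -5, b = 5, c = 1.
So q(s) = -5s² + 5s + 1.
The coefficient of s is 5.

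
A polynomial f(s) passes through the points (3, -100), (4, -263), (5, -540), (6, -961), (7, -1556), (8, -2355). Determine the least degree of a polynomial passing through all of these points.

Forward differences of the values at s = 3, 4, 5, 6, 7, 8:
  f  : -100  -263  -540  -961  -1556  -2355
  Δ  : -163  -277  -421  -595  -799
  Δ^2: -114  -144  -174  -204
  Δ^3: -30  -30  -30
  Δ^4: 0  0
  Δ^5: 0
The third differences are constant (-30) and nonzero, while all higher differences vanish, so the minimal degree is 3.

3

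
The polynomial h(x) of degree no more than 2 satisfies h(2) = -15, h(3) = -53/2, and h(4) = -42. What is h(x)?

h(x) = -2x^2 - (3/2)x - 4

Using the Lagrange interpolation formula with nodes 2, 3, 4:
  L_0(x) = (x - 3)(x - 4) / 2
  L_1(x) = (x - 2)(x - 4) / -1
  L_2(x) = (x - 2)(x - 3) / 2
Then h(x) = -15·L_0(x) - 53/2·L_1(x) - 42·L_2(x).
Expanding and collecting terms gives h(x) = -2x² - (3/2)x - 4.
Check: h(3) = -53/2. ✓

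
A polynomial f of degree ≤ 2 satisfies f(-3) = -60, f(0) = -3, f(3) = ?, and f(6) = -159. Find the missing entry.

-36

The 3 known points determine the degree-2 polynomial uniquely.
Write f(n) = an^2 + bn + c. Substituting each data point gives a linear system:
  9a - 3b + c = -60
  c = -3
  36a + 6b + c = -159
Solving the system yields a = -5, b = 4, c = -3.
So f(n) = -5n^2 + 4n - 3.
Then f(3) = -36.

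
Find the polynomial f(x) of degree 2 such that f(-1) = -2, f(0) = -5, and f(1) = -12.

Using the Lagrange interpolation formula with nodes -1, 0, 1:
  L_0(x) = x(x - 1) / 2
  L_1(x) = (x + 1)(x - 1) / -1
  L_2(x) = (x + 1)x / 2
Then f(x) = -2·L_0(x) - 5·L_1(x) - 12·L_2(x).
Expanding and collecting terms gives f(x) = -2x^2 - 5x - 5.
Check: f(-1) = -2. ✓

f(x) = -2x^2 - 5x - 5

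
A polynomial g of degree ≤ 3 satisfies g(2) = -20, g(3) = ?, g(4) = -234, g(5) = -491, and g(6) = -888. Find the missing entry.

On equispaced nodes a degree-3 polynomial has vanishing fourth forward difference, so
  g(2) - 4·g(3) + 6·g(4) - 4·g(5) + g(6) = 0.
Substituting the known values and solving for g(3):
  -4·g(3) = 348
  g(3) = -87.

-87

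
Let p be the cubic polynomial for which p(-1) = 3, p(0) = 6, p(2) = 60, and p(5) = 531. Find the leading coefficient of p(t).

3

Write p(t) = at^3 + bt^2 + ct + d. Substituting each data point gives a linear system:
  -a + b - c + d = 3
  d = 6
  8a + 4b + 2c + d = 60
  125a + 25b + 5c + d = 531
Solving the system yields a = 3, b = 5, c = 5, d = 6.
So p(t) = 3t³ + 5t² + 5t + 6.
The leading coefficient is 3.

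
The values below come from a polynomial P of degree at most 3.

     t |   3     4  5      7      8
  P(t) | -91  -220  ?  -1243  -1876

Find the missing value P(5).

-439

The 4 known points determine the degree-3 polynomial uniquely.
Write P(t) = at^3 + bt^2 + ct + d. Substituting each data point gives a linear system:
  27a + 9b + 3c + d = -91
  64a + 16b + 4c + d = -220
  343a + 49b + 7c + d = -1243
  512a + 64b + 8c + d = -1876
Solving the system yields a = -4, b = 3, c = -2, d = -4.
So P(t) = -4t³ + 3t² - 2t - 4.
Then P(5) = -439.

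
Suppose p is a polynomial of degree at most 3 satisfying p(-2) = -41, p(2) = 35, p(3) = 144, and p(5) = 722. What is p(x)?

Write p(x) = ax^3 + bx^2 + cx + d. Substituting each data point gives a linear system:
  -8a + 4b - 2c + d = -41
  8a + 4b + 2c + d = 35
  27a + 9b + 3c + d = 144
  125a + 25b + 5c + d = 722
Solving the system yields a = 6, b = 0, c = -5, d = -3.
So p(x) = 6x³ - 5x - 3.
Check: p(2) = 35. ✓

p(x) = 6x^3 - 5x - 3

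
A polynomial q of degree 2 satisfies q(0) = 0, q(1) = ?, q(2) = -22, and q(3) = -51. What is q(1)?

On equispaced nodes a degree-2 polynomial has vanishing third forward difference, so
  - q(0) + 3·q(1) - 3·q(2) + q(3) = 0.
Substituting the known values and solving for q(1):
  3·q(1) = -15
  q(1) = -5.

-5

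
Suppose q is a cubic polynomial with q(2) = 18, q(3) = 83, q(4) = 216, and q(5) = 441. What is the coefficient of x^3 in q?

4

Write q(x) = ax^3 + bx^2 + cx + d. Substituting each data point gives a linear system:
  8a + 4b + 2c + d = 18
  27a + 9b + 3c + d = 83
  64a + 16b + 4c + d = 216
  125a + 25b + 5c + d = 441
Solving the system yields a = 4, b = -2, c = -1, d = -4.
So q(x) = 4x^3 - 2x^2 - x - 4.
The leading coefficient is 4.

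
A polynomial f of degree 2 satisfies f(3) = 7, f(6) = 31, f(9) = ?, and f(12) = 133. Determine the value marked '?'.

The 3 known points determine the degree-2 polynomial uniquely.
Write f(t) = at^2 + bt + c. Substituting each data point gives a linear system:
  9a + 3b + c = 7
  36a + 6b + c = 31
  144a + 12b + c = 133
Solving the system yields a = 1, b = -1, c = 1.
So f(t) = t^2 - t + 1.
Then f(9) = 73.

73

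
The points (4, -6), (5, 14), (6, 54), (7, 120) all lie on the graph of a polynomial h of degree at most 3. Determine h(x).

Write h(x) = ax^3 + bx^2 + cx + d. Substituting each data point gives a linear system:
  64a + 16b + 4c + d = -6
  125a + 25b + 5c + d = 14
  216a + 36b + 6c + d = 54
  343a + 49b + 7c + d = 120
Solving the system yields a = 1, b = -5, c = 4, d = -6.
So h(x) = x^3 - 5x^2 + 4x - 6.
Check: h(6) = 54. ✓

h(x) = x^3 - 5x^2 + 4x - 6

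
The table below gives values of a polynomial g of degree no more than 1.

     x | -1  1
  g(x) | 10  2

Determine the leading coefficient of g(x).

Write g(x) = ax + b. Substituting each data point gives a linear system:
  -a + b = 10
  a + b = 2
Solving the system yields a = -4, b = 6.
So g(x) = -4x + 6.
The leading coefficient is -4.

-4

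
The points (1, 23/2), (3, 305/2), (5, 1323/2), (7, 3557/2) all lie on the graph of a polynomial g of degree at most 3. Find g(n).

g(n) = 5n^3 + n^2 + (3/2)n + 4

Using the Lagrange interpolation formula with nodes 1, 3, 5, 7:
  L_0(n) = (n - 3)(n - 5)(n - 7) / -48
  L_1(n) = (n - 1)(n - 5)(n - 7) / 16
  L_2(n) = (n - 1)(n - 3)(n - 7) / -16
  L_3(n) = (n - 1)(n - 3)(n - 5) / 48
Then g(n) = 23/2·L_0(n) + 305/2·L_1(n) + 1323/2·L_2(n) + 3557/2·L_3(n).
Expanding and collecting terms gives g(n) = 5n^3 + n^2 + (3/2)n + 4.
Check: g(7) = 3557/2. ✓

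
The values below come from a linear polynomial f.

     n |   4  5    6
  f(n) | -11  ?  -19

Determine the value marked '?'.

-15

On equispaced nodes a degree-1 polynomial has vanishing second forward difference, so
  f(4) - 2·f(5) + f(6) = 0.
Substituting the known values and solving for f(5):
  -2·f(5) = 30
  f(5) = -15.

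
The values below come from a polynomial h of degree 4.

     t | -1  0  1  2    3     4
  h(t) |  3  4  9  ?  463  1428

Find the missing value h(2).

96

The 5 known points determine the degree-4 polynomial uniquely.
Write h(t) = at^4 + bt^3 + ct^2 + dt + e. Substituting each data point gives a linear system:
  a - b + c - d + e = 3
  e = 4
  a + b + c + d + e = 9
  81a + 27b + 9c + 3d + e = 463
  256a + 64b + 16c + 4d + e = 1428
Solving the system yields a = 5, b = 3, c = -3, d = 0, e = 4.
So h(t) = 5t^4 + 3t^3 - 3t^2 + 4.
Then h(2) = 96.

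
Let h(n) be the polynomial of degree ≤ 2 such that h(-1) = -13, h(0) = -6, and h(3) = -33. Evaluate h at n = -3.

Write h(n) = an^2 + bn + c. Substituting each data point gives a linear system:
  a - b + c = -13
  c = -6
  9a + 3b + c = -33
Solving the system yields a = -4, b = 3, c = -6.
So h(n) = -4n^2 + 3n - 6.
Then h(-3) = -51.

-51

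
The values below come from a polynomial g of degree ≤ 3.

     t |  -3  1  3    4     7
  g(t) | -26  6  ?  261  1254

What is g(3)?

118

The 4 known points determine the degree-3 polynomial uniquely.
Write g(t) = at^3 + bt^2 + ct + d. Substituting each data point gives a linear system:
  -27a + 9b - 3c + d = -26
  a + b + c + d = 6
  64a + 16b + 4c + d = 261
  343a + 49b + 7c + d = 1254
Solving the system yields a = 3, b = 5, c = -3, d = 1.
So g(t) = 3t³ + 5t² - 3t + 1.
Then g(3) = 118.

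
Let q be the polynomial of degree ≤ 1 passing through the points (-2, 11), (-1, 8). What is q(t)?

q(t) = -3t + 5

Write q(t) = at + b. Substituting each data point gives a linear system:
  -2a + b = 11
  -a + b = 8
Solving the system yields a = -3, b = 5.
So q(t) = -3t + 5.
Check: q(-1) = 8. ✓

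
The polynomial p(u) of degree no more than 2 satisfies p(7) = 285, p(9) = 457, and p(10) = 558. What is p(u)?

Write p(u) = au^2 + bu + c. Substituting each data point gives a linear system:
  49a + 7b + c = 285
  81a + 9b + c = 457
  100a + 10b + c = 558
Solving the system yields a = 5, b = 6, c = -2.
So p(u) = 5u^2 + 6u - 2.
Check: p(9) = 457. ✓

p(u) = 5u^2 + 6u - 2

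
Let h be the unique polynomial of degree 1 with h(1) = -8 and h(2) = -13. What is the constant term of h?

Write h(n) = an + b. Substituting each data point gives a linear system:
  a + b = -8
  2a + b = -13
Solving the system yields a = -5, b = -3.
So h(n) = -5n - 3.
The constant term is -3.

-3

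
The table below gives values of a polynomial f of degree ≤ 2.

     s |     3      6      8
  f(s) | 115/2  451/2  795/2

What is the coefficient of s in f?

2

Write f(s) = as^2 + bs + c. Substituting each data point gives a linear system:
  9a + 3b + c = 115/2
  36a + 6b + c = 451/2
  64a + 8b + c = 795/2
Solving the system yields a = 6, b = 2, c = -5/2.
So f(s) = 6s² + 2s - 5/2.
The coefficient of s is 2.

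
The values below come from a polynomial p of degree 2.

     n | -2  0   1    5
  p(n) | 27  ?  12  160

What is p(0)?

5

The 3 known points determine the degree-2 polynomial uniquely.
Write p(n) = an^2 + bn + c. Substituting each data point gives a linear system:
  4a - 2b + c = 27
  a + b + c = 12
  25a + 5b + c = 160
Solving the system yields a = 6, b = 1, c = 5.
So p(n) = 6n² + n + 5.
Then p(0) = 5.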